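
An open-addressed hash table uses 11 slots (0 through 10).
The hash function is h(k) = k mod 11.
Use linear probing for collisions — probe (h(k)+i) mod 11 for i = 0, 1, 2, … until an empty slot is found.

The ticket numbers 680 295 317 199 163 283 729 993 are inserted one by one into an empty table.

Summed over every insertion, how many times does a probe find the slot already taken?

680: h=9 => slot 9
295: h=9, probe 9,10 => slot 10
317: h=9, probe 9,10,0 => slot 0
199: h=1 => slot 1
163: h=9, probe 9,10,0,1,2 => slot 2
283: h=8 => slot 8
729: h=3 => slot 3
993: h=3, probe 3,4 => slot 4
Table: [317, 199, 163, 729, 993, —, —, —, 283, 680, 295]

8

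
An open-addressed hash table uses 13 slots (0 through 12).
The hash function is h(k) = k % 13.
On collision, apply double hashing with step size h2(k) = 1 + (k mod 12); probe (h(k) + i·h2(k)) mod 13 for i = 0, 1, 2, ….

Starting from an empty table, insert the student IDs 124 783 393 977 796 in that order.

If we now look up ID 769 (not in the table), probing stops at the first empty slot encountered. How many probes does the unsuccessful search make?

2

Insert 124: h=7, slot 7 empty => index 7.
Insert 783: h=3, slot 3 empty => index 3.
Insert 393: h=3, h2=10, slot 3 occupied => index 0.
Insert 977: h=2, slot 2 empty => index 2.
Insert 796: h=3, h2=5, slot 3 occupied => index 8.
Table: [393, _, 977, 783, _, _, _, 124, 796, _, _, _, _]
Lookup 769: h=2, h2=2, probe 2,4 → slot 4 empty, not found.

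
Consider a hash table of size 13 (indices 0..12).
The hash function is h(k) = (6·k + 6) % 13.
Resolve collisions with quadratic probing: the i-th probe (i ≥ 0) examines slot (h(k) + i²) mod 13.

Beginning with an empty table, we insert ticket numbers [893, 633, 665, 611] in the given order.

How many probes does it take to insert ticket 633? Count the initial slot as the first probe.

2

893: h=8 → slot 8
633: h=8, probe 8,9 → slot 9
665: h=5 → slot 5
611: h=6 → slot 6
Table: [-, -, -, -, -, 665, 611, -, 893, 633, -, -, -]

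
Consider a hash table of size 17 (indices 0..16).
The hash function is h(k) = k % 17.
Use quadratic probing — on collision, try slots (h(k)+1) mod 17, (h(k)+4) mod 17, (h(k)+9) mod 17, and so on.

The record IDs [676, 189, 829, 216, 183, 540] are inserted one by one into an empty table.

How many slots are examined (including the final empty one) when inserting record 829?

2

676 hashes to 13; slot 13 is free -> place at 13.
189 hashes to 2; slot 2 is free -> place at 2.
829 hashes to 13; 13 taken -> place at 14.
216 hashes to 12; slot 12 is free -> place at 12.
183 hashes to 13; 13,14 taken -> place at 0.
540 hashes to 13; 13,14,0 taken -> place at 5.
Table: [183, _, 189, _, _, 540, _, _, _, _, _, _, 216, 676, 829, _, _]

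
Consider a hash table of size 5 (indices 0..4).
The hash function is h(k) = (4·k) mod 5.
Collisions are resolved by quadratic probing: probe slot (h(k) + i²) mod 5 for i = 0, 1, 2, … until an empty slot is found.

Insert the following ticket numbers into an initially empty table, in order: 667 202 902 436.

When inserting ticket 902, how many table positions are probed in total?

667 hashes to 3; slot 3 is free → place at 3.
202 hashes to 3; 3 taken → place at 4.
902 hashes to 3; 3,4 taken → place at 2.
436 hashes to 4; 4 taken → place at 0.
Table: [436, _, 902, 667, 202]

3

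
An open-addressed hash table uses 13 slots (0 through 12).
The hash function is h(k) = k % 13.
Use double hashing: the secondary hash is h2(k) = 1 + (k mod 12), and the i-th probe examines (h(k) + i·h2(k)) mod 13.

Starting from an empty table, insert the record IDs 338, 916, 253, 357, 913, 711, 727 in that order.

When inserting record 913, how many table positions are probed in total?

2

Insert 338: h=0, slot 0 empty → index 0.
Insert 916: h=6, slot 6 empty → index 6.
Insert 253: h=6, h2=2, slot 6 occupied → index 8.
Insert 357: h=6, h2=10, slot 6 occupied → index 3.
Insert 913: h=3, h2=2, slot 3 occupied → index 5.
Insert 711: h=9, slot 9 empty → index 9.
Insert 727: h=12, slot 12 empty → index 12.
Table: [338, ∅, ∅, 357, ∅, 913, 916, ∅, 253, 711, ∅, ∅, 727]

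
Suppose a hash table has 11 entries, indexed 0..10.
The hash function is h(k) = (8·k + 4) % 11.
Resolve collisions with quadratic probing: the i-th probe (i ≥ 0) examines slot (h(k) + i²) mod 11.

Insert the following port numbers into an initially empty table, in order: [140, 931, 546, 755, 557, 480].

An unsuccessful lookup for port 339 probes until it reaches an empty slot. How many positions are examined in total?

140: h=2 -> slot 2
931: h=5 -> slot 5
546: h=5, probe 5,6 -> slot 6
755: h=5, probe 5,6,9 -> slot 9
557: h=5, probe 5,6,9,3 -> slot 3
480: h=5, probe 5,6,9,3,10 -> slot 10
Table: [_, _, 140, 557, _, 931, 546, _, _, 755, 480]
Lookup 339: h=10, probe 10,0 → slot 0 empty, not found.

2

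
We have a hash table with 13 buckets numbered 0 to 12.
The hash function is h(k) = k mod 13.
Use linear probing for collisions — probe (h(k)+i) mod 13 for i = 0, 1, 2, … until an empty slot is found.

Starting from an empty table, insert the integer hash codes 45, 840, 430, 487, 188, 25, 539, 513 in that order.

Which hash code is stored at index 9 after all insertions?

188

Insert 45: h=6, slot 6 empty → index 6.
Insert 840: h=8, slot 8 empty → index 8.
Insert 430: h=1, slot 1 empty → index 1.
Insert 487: h=6, slot 6 occupied → index 7.
Insert 188: h=6, slots 6,7,8 occupied → index 9.
Insert 25: h=12, slot 12 empty → index 12.
Insert 539: h=6, slots 6,7,8,9 occupied → index 10.
Insert 513: h=6, slots 6,7,8,9,10 occupied → index 11.
Table: [_, 430, _, _, _, _, 45, 487, 840, 188, 539, 513, 25]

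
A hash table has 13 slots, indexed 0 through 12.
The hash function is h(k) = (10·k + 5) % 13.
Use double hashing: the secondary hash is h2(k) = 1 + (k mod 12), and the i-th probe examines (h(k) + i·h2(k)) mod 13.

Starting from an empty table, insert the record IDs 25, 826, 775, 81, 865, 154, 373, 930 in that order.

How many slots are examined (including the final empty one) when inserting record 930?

25 hashes to 8; slot 8 is free => place at 8.
826 hashes to 10; slot 10 is free => place at 10.
775 hashes to 7; slot 7 is free => place at 7.
81 hashes to 9; slot 9 is free => place at 9.
865 hashes to 10, h2=2; 10 taken => place at 12.
154 hashes to 11; slot 11 is free => place at 11.
373 hashes to 4; slot 4 is free => place at 4.
930 hashes to 10, h2=7; 10,4,11 taken => place at 5.
Table: [., ., ., ., 373, 930, ., 775, 25, 81, 826, 154, 865]

4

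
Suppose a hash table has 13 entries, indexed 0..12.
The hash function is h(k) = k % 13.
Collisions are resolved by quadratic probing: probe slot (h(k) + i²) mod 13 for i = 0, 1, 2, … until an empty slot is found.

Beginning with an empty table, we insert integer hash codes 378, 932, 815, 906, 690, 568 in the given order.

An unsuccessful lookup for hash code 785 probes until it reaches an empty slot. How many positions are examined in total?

2

Insert 378: h=1, slot 1 empty → index 1.
Insert 932: h=9, slot 9 empty → index 9.
Insert 815: h=9, slot 9 occupied → index 10.
Insert 906: h=9, slots 9,10 occupied → index 0.
Insert 690: h=1, slot 1 occupied → index 2.
Insert 568: h=9, slots 9,10,0 occupied → index 5.
Table: [906, 378, 690, _, _, 568, _, _, _, 932, 815, _, _]
Lookup 785: h=5, probe 5,6 → slot 6 empty, not found.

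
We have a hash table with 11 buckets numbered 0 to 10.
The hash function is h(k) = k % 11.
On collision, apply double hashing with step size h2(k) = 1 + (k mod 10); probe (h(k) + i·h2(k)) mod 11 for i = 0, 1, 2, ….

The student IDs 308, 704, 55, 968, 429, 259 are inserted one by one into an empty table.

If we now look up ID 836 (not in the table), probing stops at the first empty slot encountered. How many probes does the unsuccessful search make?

2

Insert 308: h=0, slot 0 empty => index 0.
Insert 704: h=0, h2=5, slot 0 occupied => index 5.
Insert 55: h=0, h2=6, slot 0 occupied => index 6.
Insert 968: h=0, h2=9, slot 0 occupied => index 9.
Insert 429: h=0, h2=10, slot 0 occupied => index 10.
Insert 259: h=6, h2=10, slots 6,5 occupied => index 4.
Table: [308, -, -, -, 259, 704, 55, -, -, 968, 429]
Lookup 836: h=0, h2=7, probe 0,7 → slot 7 empty, not found.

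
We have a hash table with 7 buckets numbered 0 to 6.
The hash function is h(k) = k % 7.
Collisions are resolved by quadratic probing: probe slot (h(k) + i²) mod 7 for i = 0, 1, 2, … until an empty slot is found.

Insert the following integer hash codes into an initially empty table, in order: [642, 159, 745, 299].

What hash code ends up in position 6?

642 hashes to 5; slot 5 is free → place at 5.
159 hashes to 5; 5 taken → place at 6.
745 hashes to 3; slot 3 is free → place at 3.
299 hashes to 5; 5,6 taken → place at 2.
Table: [—, —, 299, 745, —, 642, 159]

159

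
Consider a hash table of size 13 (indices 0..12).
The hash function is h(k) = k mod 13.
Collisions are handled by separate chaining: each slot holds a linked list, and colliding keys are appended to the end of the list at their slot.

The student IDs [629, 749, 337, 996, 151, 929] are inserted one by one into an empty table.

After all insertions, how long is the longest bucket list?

629 → bucket 5
749 → bucket 8
337 → bucket 12
996 → bucket 8 (collision)
151 → bucket 8 (collision)
929 → bucket 6
Final buckets:
0: .
1: .
2: .
3: .
4: .
5: 629
6: 929
7: .
8: 749 -> 996 -> 151
9: .
10: .
11: .
12: 337

3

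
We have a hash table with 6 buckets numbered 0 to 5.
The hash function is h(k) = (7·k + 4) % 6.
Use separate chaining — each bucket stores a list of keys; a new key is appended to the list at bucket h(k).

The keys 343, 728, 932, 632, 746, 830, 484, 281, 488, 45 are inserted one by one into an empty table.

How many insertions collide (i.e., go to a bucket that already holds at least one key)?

5

343 -> bucket 5
728 -> bucket 0
932 -> bucket 0 (collision)
632 -> bucket 0 (collision)
746 -> bucket 0 (collision)
830 -> bucket 0 (collision)
484 -> bucket 2
281 -> bucket 3
488 -> bucket 0 (collision)
45 -> bucket 1
Final buckets:
0: 728 -> 932 -> 632 -> 746 -> 830 -> 488
1: 45
2: 484
3: 281
4: —
5: 343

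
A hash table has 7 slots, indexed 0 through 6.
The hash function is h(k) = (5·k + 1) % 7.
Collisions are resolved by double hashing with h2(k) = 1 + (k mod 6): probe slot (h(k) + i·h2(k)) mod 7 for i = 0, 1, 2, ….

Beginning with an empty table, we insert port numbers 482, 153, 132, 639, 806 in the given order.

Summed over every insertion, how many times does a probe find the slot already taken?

3

Insert 482: h=3, slot 3 empty => index 3.
Insert 153: h=3, h2=4, slot 3 occupied => index 0.
Insert 132: h=3, h2=1, slot 3 occupied => index 4.
Insert 639: h=4, h2=4, slot 4 occupied => index 1.
Insert 806: h=6, slot 6 empty => index 6.
Table: [153, 639, -, 482, 132, -, 806]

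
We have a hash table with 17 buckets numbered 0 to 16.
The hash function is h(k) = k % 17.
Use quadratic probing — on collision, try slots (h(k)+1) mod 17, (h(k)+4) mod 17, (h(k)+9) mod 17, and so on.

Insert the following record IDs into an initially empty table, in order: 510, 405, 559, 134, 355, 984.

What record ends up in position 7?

984

Insert 510: h=0, slot 0 empty -> index 0.
Insert 405: h=14, slot 14 empty -> index 14.
Insert 559: h=15, slot 15 empty -> index 15.
Insert 134: h=15, slot 15 occupied -> index 16.
Insert 355: h=15, slots 15,16 occupied -> index 2.
Insert 984: h=15, slots 15,16,2 occupied -> index 7.
Table: [510, ., 355, ., ., ., ., 984, ., ., ., ., ., ., 405, 559, 134]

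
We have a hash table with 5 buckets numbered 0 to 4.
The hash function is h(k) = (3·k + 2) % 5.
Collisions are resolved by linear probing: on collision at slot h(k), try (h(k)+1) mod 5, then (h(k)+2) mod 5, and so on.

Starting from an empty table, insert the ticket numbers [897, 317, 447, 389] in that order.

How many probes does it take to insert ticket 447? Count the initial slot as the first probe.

897: h=3 → slot 3
317: h=3, probe 3,4 → slot 4
447: h=3, probe 3,4,0 → slot 0
389: h=4, probe 4,0,1 → slot 1
Table: [447, 389, —, 897, 317]

3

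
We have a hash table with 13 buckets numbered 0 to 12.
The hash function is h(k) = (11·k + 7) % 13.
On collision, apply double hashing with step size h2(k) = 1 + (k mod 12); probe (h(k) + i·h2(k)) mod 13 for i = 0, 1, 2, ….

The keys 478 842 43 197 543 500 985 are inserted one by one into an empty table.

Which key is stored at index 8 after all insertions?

500

478 hashes to 0; slot 0 is free → place at 0.
842 hashes to 0, h2=3; 0 taken → place at 3.
43 hashes to 12; slot 12 is free → place at 12.
197 hashes to 3, h2=6; 3 taken → place at 9.
543 hashes to 0, h2=4; 0 taken → place at 4.
500 hashes to 8; slot 8 is free → place at 8.
985 hashes to 0, h2=2; 0 taken → place at 2.
Table: [478, ∅, 985, 842, 543, ∅, ∅, ∅, 500, 197, ∅, ∅, 43]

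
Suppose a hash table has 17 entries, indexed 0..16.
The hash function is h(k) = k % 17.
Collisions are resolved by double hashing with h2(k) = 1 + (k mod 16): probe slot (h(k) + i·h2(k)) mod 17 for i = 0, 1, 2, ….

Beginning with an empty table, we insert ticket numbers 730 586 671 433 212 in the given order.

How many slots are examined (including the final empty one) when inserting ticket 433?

2

Insert 730: h=16, slot 16 empty → index 16.
Insert 586: h=8, slot 8 empty → index 8.
Insert 671: h=8, h2=16, slot 8 occupied → index 7.
Insert 433: h=8, h2=2, slot 8 occupied → index 10.
Insert 212: h=8, h2=5, slot 8 occupied → index 13.
Table: [∅, ∅, ∅, ∅, ∅, ∅, ∅, 671, 586, ∅, 433, ∅, ∅, 212, ∅, ∅, 730]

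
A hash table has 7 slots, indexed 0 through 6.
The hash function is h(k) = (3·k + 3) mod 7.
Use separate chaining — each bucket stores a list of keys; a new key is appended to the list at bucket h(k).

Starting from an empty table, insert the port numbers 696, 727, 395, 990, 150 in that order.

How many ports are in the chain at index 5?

4

Insert 696: h=5, bucket 5 empty → new chain.
Insert 727: h=0, bucket 0 empty → new chain.
Insert 395: h=5, bucket 5 nonempty → append to chain.
Insert 990: h=5, bucket 5 nonempty → append to chain.
Insert 150: h=5, bucket 5 nonempty → append to chain.
Final buckets:
0: 727
1: .
2: .
3: .
4: .
5: 696 -> 395 -> 990 -> 150
6: .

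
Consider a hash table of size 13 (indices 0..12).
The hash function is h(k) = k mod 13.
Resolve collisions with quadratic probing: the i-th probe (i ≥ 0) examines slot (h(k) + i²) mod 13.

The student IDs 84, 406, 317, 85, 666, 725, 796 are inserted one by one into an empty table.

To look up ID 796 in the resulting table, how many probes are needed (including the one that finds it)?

4

Insert 84: h=6, slot 6 empty => index 6.
Insert 406: h=3, slot 3 empty => index 3.
Insert 317: h=5, slot 5 empty => index 5.
Insert 85: h=7, slot 7 empty => index 7.
Insert 666: h=3, slot 3 occupied => index 4.
Insert 725: h=10, slot 10 empty => index 10.
Insert 796: h=3, slots 3,4,7 occupied => index 12.
Table: [∅, ∅, ∅, 406, 666, 317, 84, 85, ∅, ∅, 725, ∅, 796]
Lookup 796: h=3, probe 3,4,7,12 → found at 12.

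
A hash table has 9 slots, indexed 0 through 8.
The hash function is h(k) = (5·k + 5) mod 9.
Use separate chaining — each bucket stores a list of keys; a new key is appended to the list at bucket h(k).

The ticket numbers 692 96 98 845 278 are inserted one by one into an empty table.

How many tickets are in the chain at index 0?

Insert 692: h=0, bucket 0 empty -> new chain.
Insert 96: h=8, bucket 8 empty -> new chain.
Insert 98: h=0, bucket 0 nonempty -> append to chain.
Insert 845: h=0, bucket 0 nonempty -> append to chain.
Insert 278: h=0, bucket 0 nonempty -> append to chain.
Final buckets:
0: 692 -> 98 -> 845 -> 278
1: ∅
2: ∅
3: ∅
4: ∅
5: ∅
6: ∅
7: ∅
8: 96

4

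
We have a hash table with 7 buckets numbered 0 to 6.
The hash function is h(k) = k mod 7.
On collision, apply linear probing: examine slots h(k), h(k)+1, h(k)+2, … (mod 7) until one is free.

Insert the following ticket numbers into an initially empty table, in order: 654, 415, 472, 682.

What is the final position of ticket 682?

5

654: h=3 => slot 3
415: h=2 => slot 2
472: h=3, probe 3,4 => slot 4
682: h=3, probe 3,4,5 => slot 5
Table: [∅, ∅, 415, 654, 472, 682, ∅]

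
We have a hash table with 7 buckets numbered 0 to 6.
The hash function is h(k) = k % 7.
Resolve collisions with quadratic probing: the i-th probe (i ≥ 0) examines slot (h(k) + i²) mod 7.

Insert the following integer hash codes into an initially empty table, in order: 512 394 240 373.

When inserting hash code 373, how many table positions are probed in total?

Insert 512: h=1, slot 1 empty => index 1.
Insert 394: h=2, slot 2 empty => index 2.
Insert 240: h=2, slot 2 occupied => index 3.
Insert 373: h=2, slots 2,3 occupied => index 6.
Table: [-, 512, 394, 240, -, -, 373]

3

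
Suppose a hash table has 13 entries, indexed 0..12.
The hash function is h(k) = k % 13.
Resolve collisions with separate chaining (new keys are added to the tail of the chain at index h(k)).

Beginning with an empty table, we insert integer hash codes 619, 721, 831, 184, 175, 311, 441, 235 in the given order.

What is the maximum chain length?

3

Insert 619: h=8, bucket 8 empty -> new chain.
Insert 721: h=6, bucket 6 empty -> new chain.
Insert 831: h=12, bucket 12 empty -> new chain.
Insert 184: h=2, bucket 2 empty -> new chain.
Insert 175: h=6, bucket 6 nonempty -> append to chain.
Insert 311: h=12, bucket 12 nonempty -> append to chain.
Insert 441: h=12, bucket 12 nonempty -> append to chain.
Insert 235: h=1, bucket 1 empty -> new chain.
Final buckets:
0: ∅
1: 235
2: 184
3: ∅
4: ∅
5: ∅
6: 721 -> 175
7: ∅
8: 619
9: ∅
10: ∅
11: ∅
12: 831 -> 311 -> 441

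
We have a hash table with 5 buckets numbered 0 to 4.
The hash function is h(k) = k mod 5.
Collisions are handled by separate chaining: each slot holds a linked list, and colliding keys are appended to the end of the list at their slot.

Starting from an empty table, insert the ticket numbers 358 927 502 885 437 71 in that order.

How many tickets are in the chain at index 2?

Insert 358: h=3, bucket 3 empty → new chain.
Insert 927: h=2, bucket 2 empty → new chain.
Insert 502: h=2, bucket 2 nonempty → append to chain.
Insert 885: h=0, bucket 0 empty → new chain.
Insert 437: h=2, bucket 2 nonempty → append to chain.
Insert 71: h=1, bucket 1 empty → new chain.
Final buckets:
0: 885
1: 71
2: 927 -> 502 -> 437
3: 358
4: ∅

3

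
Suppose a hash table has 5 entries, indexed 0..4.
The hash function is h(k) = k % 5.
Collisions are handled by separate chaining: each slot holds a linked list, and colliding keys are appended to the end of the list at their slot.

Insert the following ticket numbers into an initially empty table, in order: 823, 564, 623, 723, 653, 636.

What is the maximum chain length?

Insert 823: h=3, bucket 3 empty → new chain.
Insert 564: h=4, bucket 4 empty → new chain.
Insert 623: h=3, bucket 3 nonempty → append to chain.
Insert 723: h=3, bucket 3 nonempty → append to chain.
Insert 653: h=3, bucket 3 nonempty → append to chain.
Insert 636: h=1, bucket 1 empty → new chain.
Final buckets:
0: .
1: 636
2: .
3: 823 -> 623 -> 723 -> 653
4: 564

4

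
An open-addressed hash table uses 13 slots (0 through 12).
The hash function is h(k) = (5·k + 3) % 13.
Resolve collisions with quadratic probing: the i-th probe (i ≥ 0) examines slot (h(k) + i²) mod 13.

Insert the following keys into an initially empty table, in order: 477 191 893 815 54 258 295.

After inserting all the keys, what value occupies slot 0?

893

477: h=9 => slot 9
191: h=9, probe 9,10 => slot 10
893: h=9, probe 9,10,0 => slot 0
815: h=9, probe 9,10,0,5 => slot 5
54: h=0, probe 0,1 => slot 1
258: h=6 => slot 6
295: h=9, probe 9,10,0,5,12 => slot 12
Table: [893, 54, —, —, —, 815, 258, —, —, 477, 191, —, 295]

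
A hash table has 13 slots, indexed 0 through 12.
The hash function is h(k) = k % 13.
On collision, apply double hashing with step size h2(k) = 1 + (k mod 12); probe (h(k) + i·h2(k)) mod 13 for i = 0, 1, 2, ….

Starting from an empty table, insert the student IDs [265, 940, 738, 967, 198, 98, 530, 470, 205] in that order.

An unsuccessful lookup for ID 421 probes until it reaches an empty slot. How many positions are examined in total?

3

265: h=5 => slot 5
940: h=4 => slot 4
738: h=10 => slot 10
967: h=5, h2=8, probe 5,0 => slot 0
198: h=3 => slot 3
98: h=7 => slot 7
530: h=10, h2=3, probe 10,0,3,6 => slot 6
470: h=2 => slot 2
205: h=10, h2=2, probe 10,12 => slot 12
Table: [967, ∅, 470, 198, 940, 265, 530, 98, ∅, ∅, 738, ∅, 205]
Lookup 421: h=5, h2=2, probe 5,7,9 → slot 9 empty, not found.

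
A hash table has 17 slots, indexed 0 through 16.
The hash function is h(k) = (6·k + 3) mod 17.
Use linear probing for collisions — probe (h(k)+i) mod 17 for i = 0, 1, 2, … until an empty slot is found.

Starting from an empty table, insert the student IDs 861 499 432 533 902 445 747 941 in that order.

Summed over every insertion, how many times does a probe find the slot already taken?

3

861: h=1 => slot 1
499: h=5 => slot 5
432: h=11 => slot 11
533: h=5, probe 5,6 => slot 6
902: h=9 => slot 9
445: h=4 => slot 4
747: h=14 => slot 14
941: h=5, probe 5,6,7 => slot 7
Table: [—, 861, —, —, 445, 499, 533, 941, —, 902, —, 432, —, —, 747, —, —]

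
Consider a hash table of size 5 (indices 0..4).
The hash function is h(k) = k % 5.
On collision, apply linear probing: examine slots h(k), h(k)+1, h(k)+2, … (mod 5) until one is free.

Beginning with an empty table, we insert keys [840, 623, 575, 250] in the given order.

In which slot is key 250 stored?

2

840: h=0 => slot 0
623: h=3 => slot 3
575: h=0, probe 0,1 => slot 1
250: h=0, probe 0,1,2 => slot 2
Table: [840, 575, 250, 623, -]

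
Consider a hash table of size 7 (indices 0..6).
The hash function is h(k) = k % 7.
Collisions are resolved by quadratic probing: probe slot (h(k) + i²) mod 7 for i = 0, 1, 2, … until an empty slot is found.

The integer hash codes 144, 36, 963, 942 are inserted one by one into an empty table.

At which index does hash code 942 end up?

6

Insert 144: h=4, slot 4 empty => index 4.
Insert 36: h=1, slot 1 empty => index 1.
Insert 963: h=4, slot 4 occupied => index 5.
Insert 942: h=4, slots 4,5,1 occupied => index 6.
Table: [-, 36, -, -, 144, 963, 942]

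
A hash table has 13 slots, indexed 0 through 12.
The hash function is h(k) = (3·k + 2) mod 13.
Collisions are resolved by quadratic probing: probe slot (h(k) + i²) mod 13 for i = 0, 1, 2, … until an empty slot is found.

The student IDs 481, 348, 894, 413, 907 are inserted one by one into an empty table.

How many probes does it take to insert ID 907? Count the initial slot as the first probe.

5

481 hashes to 2; slot 2 is free => place at 2.
348 hashes to 6; slot 6 is free => place at 6.
894 hashes to 6; 6 taken => place at 7.
413 hashes to 6; 6,7 taken => place at 10.
907 hashes to 6; 6,7,10,2 taken => place at 9.
Table: [_, _, 481, _, _, _, 348, 894, _, 907, 413, _, _]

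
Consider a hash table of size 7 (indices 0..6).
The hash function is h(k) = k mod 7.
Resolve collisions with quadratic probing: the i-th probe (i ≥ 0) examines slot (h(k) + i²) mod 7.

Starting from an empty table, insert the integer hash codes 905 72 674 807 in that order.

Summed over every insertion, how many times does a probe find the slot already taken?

6

905: h=2 → slot 2
72: h=2, probe 2,3 → slot 3
674: h=2, probe 2,3,6 → slot 6
807: h=2, probe 2,3,6,4 → slot 4
Table: [—, —, 905, 72, 807, —, 674]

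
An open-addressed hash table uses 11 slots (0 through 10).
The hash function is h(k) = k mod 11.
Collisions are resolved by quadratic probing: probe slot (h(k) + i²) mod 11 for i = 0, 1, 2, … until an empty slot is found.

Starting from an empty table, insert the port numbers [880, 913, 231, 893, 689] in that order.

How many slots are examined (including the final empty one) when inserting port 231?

3

Insert 880: h=0, slot 0 empty → index 0.
Insert 913: h=0, slot 0 occupied → index 1.
Insert 231: h=0, slots 0,1 occupied → index 4.
Insert 893: h=2, slot 2 empty → index 2.
Insert 689: h=7, slot 7 empty → index 7.
Table: [880, 913, 893, —, 231, —, —, 689, —, —, —]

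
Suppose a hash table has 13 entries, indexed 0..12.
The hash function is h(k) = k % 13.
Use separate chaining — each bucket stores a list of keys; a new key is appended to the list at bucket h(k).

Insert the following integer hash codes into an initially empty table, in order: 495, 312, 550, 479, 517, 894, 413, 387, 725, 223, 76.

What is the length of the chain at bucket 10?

5

495 → bucket 1
312 → bucket 0
550 → bucket 4
479 → bucket 11
517 → bucket 10
894 → bucket 10 (collision)
413 → bucket 10 (collision)
387 → bucket 10 (collision)
725 → bucket 10 (collision)
223 → bucket 2
76 → bucket 11 (collision)
Final buckets:
0: 312
1: 495
2: 223
3: ∅
4: 550
5: ∅
6: ∅
7: ∅
8: ∅
9: ∅
10: 517 -> 894 -> 413 -> 387 -> 725
11: 479 -> 76
12: ∅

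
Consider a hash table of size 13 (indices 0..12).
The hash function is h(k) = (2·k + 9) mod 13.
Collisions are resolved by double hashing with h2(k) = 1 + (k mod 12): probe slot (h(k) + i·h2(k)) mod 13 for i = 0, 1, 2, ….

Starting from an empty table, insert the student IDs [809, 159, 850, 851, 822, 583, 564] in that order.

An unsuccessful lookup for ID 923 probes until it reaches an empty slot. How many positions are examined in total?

Insert 809: h=2, slot 2 empty => index 2.
Insert 159: h=2, h2=4, slot 2 occupied => index 6.
Insert 850: h=6, h2=11, slot 6 occupied => index 4.
Insert 851: h=8, slot 8 empty => index 8.
Insert 822: h=2, h2=7, slot 2 occupied => index 9.
Insert 583: h=5, slot 5 empty => index 5.
Insert 564: h=6, h2=1, slot 6 occupied => index 7.
Table: [., ., 809, ., 850, 583, 159, 564, 851, 822, ., ., .]
Lookup 923: h=9, h2=12, probe 9,8,7,6,5,4,3 → slot 3 empty, not found.

7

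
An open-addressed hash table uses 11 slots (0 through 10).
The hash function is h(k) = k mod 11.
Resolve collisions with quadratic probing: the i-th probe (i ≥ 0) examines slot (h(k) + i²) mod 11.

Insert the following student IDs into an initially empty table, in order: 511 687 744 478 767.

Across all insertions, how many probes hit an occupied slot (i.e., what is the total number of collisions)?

511 hashes to 5; slot 5 is free -> place at 5.
687 hashes to 5; 5 taken -> place at 6.
744 hashes to 7; slot 7 is free -> place at 7.
478 hashes to 5; 5,6 taken -> place at 9.
767 hashes to 8; slot 8 is free -> place at 8.
Table: [_, _, _, _, _, 511, 687, 744, 767, 478, _]

3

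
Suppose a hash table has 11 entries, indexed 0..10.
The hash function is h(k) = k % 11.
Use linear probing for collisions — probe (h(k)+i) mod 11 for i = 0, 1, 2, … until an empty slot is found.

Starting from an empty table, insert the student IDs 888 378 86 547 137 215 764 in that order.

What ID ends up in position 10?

Insert 888: h=8, slot 8 empty => index 8.
Insert 378: h=4, slot 4 empty => index 4.
Insert 86: h=9, slot 9 empty => index 9.
Insert 547: h=8, slots 8,9 occupied => index 10.
Insert 137: h=5, slot 5 empty => index 5.
Insert 215: h=6, slot 6 empty => index 6.
Insert 764: h=5, slots 5,6 occupied => index 7.
Table: [∅, ∅, ∅, ∅, 378, 137, 215, 764, 888, 86, 547]

547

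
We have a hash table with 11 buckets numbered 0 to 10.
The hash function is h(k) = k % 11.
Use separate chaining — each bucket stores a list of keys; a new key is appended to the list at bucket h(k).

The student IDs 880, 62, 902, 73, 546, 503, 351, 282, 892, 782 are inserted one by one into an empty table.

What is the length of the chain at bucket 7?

Insert 880: h=0, bucket 0 empty -> new chain.
Insert 62: h=7, bucket 7 empty -> new chain.
Insert 902: h=0, bucket 0 nonempty -> append to chain.
Insert 73: h=7, bucket 7 nonempty -> append to chain.
Insert 546: h=7, bucket 7 nonempty -> append to chain.
Insert 503: h=8, bucket 8 empty -> new chain.
Insert 351: h=10, bucket 10 empty -> new chain.
Insert 282: h=7, bucket 7 nonempty -> append to chain.
Insert 892: h=1, bucket 1 empty -> new chain.
Insert 782: h=1, bucket 1 nonempty -> append to chain.
Final buckets:
0: 880 -> 902
1: 892 -> 782
2: _
3: _
4: _
5: _
6: _
7: 62 -> 73 -> 546 -> 282
8: 503
9: _
10: 351

4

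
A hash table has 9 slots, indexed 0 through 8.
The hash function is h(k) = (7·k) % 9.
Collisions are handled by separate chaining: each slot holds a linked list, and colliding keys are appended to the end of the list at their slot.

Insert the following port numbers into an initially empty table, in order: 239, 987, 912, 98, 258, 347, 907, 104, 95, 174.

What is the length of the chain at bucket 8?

Insert 239: h=8, bucket 8 empty → new chain.
Insert 987: h=6, bucket 6 empty → new chain.
Insert 912: h=3, bucket 3 empty → new chain.
Insert 98: h=2, bucket 2 empty → new chain.
Insert 258: h=6, bucket 6 nonempty → append to chain.
Insert 347: h=8, bucket 8 nonempty → append to chain.
Insert 907: h=4, bucket 4 empty → new chain.
Insert 104: h=8, bucket 8 nonempty → append to chain.
Insert 95: h=8, bucket 8 nonempty → append to chain.
Insert 174: h=3, bucket 3 nonempty → append to chain.
Final buckets:
0: ∅
1: ∅
2: 98
3: 912 -> 174
4: 907
5: ∅
6: 987 -> 258
7: ∅
8: 239 -> 347 -> 104 -> 95

4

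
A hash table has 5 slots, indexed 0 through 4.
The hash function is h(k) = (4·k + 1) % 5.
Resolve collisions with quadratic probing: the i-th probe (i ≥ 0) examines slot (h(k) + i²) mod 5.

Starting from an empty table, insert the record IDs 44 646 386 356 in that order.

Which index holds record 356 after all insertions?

Insert 44: h=2, slot 2 empty → index 2.
Insert 646: h=0, slot 0 empty → index 0.
Insert 386: h=0, slot 0 occupied → index 1.
Insert 356: h=0, slots 0,1 occupied → index 4.
Table: [646, 386, 44, -, 356]

4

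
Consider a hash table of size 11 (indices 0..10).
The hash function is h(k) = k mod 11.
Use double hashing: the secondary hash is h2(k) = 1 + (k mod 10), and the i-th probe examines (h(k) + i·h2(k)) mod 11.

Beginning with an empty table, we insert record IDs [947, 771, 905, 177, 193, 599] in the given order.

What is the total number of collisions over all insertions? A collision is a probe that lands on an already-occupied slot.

947: h=1 → slot 1
771: h=1, h2=2, probe 1,3 → slot 3
905: h=3, h2=6, probe 3,9 → slot 9
177: h=1, h2=8, probe 1,9,6 → slot 6
193: h=6, h2=4, probe 6,10 → slot 10
599: h=5 → slot 5
Table: [., 947, ., 771, ., 599, 177, ., ., 905, 193]

5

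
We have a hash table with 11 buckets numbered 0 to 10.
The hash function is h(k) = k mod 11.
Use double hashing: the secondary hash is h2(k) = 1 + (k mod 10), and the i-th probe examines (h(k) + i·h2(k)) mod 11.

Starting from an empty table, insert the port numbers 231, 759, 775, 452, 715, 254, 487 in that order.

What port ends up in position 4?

231: h=0 → slot 0
759: h=0, h2=10, probe 0,10 → slot 10
775: h=5 → slot 5
452: h=1 → slot 1
715: h=0, h2=6, probe 0,6 → slot 6
254: h=1, h2=5, probe 1,6,0,5,10,4 → slot 4
487: h=3 → slot 3
Table: [231, 452, —, 487, 254, 775, 715, —, —, —, 759]

254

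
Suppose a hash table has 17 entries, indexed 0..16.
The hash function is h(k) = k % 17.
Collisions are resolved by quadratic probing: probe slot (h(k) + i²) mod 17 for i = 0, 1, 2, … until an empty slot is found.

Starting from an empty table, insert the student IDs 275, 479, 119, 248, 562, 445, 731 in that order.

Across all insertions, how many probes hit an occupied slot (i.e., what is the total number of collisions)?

6

275: h=3 → slot 3
479: h=3, probe 3,4 → slot 4
119: h=0 → slot 0
248: h=10 → slot 10
562: h=1 → slot 1
445: h=3, probe 3,4,7 → slot 7
731: h=0, probe 0,1,4,9 → slot 9
Table: [119, 562, —, 275, 479, —, —, 445, —, 731, 248, —, —, —, —, —, —]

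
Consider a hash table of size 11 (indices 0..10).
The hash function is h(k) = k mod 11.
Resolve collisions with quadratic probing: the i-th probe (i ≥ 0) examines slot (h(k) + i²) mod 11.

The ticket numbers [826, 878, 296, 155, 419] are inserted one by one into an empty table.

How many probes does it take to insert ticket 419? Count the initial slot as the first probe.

3

826 hashes to 1; slot 1 is free => place at 1.
878 hashes to 9; slot 9 is free => place at 9.
296 hashes to 10; slot 10 is free => place at 10.
155 hashes to 1; 1 taken => place at 2.
419 hashes to 1; 1,2 taken => place at 5.
Table: [-, 826, 155, -, -, 419, -, -, -, 878, 296]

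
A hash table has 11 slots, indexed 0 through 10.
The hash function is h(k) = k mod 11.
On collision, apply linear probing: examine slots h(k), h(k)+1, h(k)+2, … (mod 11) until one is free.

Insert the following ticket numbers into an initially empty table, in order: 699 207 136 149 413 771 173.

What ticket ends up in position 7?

149

Insert 699: h=6, slot 6 empty → index 6.
Insert 207: h=9, slot 9 empty → index 9.
Insert 136: h=4, slot 4 empty → index 4.
Insert 149: h=6, slot 6 occupied → index 7.
Insert 413: h=6, slots 6,7 occupied → index 8.
Insert 771: h=1, slot 1 empty → index 1.
Insert 173: h=8, slots 8,9 occupied → index 10.
Table: [., 771, ., ., 136, ., 699, 149, 413, 207, 173]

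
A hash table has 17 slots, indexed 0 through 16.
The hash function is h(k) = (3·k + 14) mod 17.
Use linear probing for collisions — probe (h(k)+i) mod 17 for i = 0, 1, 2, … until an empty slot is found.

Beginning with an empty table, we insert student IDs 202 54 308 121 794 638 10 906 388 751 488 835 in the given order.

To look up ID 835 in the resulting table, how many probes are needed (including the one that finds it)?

202 hashes to 8; slot 8 is free => place at 8.
54 hashes to 6; slot 6 is free => place at 6.
308 hashes to 3; slot 3 is free => place at 3.
121 hashes to 3; 3 taken => place at 4.
794 hashes to 16; slot 16 is free => place at 16.
638 hashes to 7; slot 7 is free => place at 7.
10 hashes to 10; slot 10 is free => place at 10.
906 hashes to 12; slot 12 is free => place at 12.
388 hashes to 5; slot 5 is free => place at 5.
751 hashes to 6; 6,7,8 taken => place at 9.
488 hashes to 16; 16 taken => place at 0.
835 hashes to 3; 3,4,5,6,7,8,9,10 taken => place at 11.
Table: [488, —, —, 308, 121, 388, 54, 638, 202, 751, 10, 835, 906, —, —, —, 794]
Lookup 835: h=3, probe 3,4,5,6,7,8,9,10,11 → found at 11.

9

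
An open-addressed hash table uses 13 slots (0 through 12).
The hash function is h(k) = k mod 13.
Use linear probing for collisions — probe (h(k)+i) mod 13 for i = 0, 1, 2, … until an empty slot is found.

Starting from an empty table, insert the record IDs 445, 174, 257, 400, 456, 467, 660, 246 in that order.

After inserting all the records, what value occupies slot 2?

246

445 hashes to 3; slot 3 is free → place at 3.
174 hashes to 5; slot 5 is free → place at 5.
257 hashes to 10; slot 10 is free → place at 10.
400 hashes to 10; 10 taken → place at 11.
456 hashes to 1; slot 1 is free → place at 1.
467 hashes to 12; slot 12 is free → place at 12.
660 hashes to 10; 10,11,12 taken → place at 0.
246 hashes to 12; 12,0,1 taken → place at 2.
Table: [660, 456, 246, 445, -, 174, -, -, -, -, 257, 400, 467]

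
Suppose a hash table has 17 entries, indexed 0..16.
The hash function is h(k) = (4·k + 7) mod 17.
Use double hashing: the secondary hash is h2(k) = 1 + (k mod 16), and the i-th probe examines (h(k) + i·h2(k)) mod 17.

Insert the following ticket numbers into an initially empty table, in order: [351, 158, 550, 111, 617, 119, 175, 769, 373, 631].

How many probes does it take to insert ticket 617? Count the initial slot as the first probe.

2

Insert 351: h=0, slot 0 empty => index 0.
Insert 158: h=10, slot 10 empty => index 10.
Insert 550: h=14, slot 14 empty => index 14.
Insert 111: h=9, slot 9 empty => index 9.
Insert 617: h=10, h2=10, slot 10 occupied => index 3.
Insert 119: h=7, slot 7 empty => index 7.
Insert 175: h=10, h2=16, slots 10,9 occupied => index 8.
Insert 769: h=6, slot 6 empty => index 6.
Insert 373: h=3, h2=6, slots 3,9 occupied => index 15.
Insert 631: h=15, h2=8, slots 15,6,14 occupied => index 5.
Table: [351, _, _, 617, _, 631, 769, 119, 175, 111, 158, _, _, _, 550, 373, _]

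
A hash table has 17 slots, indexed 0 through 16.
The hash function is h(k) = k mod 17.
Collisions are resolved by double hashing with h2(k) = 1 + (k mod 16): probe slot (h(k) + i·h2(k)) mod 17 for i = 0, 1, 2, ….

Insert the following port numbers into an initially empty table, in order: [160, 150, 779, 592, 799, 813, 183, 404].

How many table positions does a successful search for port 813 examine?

2

160 hashes to 7; slot 7 is free => place at 7.
150 hashes to 14; slot 14 is free => place at 14.
779 hashes to 14, h2=12; 14 taken => place at 9.
592 hashes to 14, h2=1; 14 taken => place at 15.
799 hashes to 0; slot 0 is free => place at 0.
813 hashes to 14, h2=14; 14 taken => place at 11.
183 hashes to 13; slot 13 is free => place at 13.
404 hashes to 13, h2=5; 13 taken => place at 1.
Table: [799, 404, ., ., ., ., ., 160, ., 779, ., 813, ., 183, 150, 592, .]
Lookup 813: h=14, h2=14, probe 14,11 → found at 11.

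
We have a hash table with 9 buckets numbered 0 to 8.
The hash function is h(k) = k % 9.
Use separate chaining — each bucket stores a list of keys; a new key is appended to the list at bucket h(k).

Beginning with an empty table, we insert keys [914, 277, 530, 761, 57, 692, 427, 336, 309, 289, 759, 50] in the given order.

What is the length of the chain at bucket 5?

3

914 → bucket 5
277 → bucket 7
530 → bucket 8
761 → bucket 5 (collision)
57 → bucket 3
692 → bucket 8 (collision)
427 → bucket 4
336 → bucket 3 (collision)
309 → bucket 3 (collision)
289 → bucket 1
759 → bucket 3 (collision)
50 → bucket 5 (collision)
Final buckets:
0: .
1: 289
2: .
3: 57 -> 336 -> 309 -> 759
4: 427
5: 914 -> 761 -> 50
6: .
7: 277
8: 530 -> 692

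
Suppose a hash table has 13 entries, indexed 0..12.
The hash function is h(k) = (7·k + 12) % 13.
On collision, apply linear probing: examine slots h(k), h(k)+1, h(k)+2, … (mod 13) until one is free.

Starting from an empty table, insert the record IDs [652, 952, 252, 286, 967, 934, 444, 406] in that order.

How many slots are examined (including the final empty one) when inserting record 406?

652 hashes to 0; slot 0 is free -> place at 0.
952 hashes to 7; slot 7 is free -> place at 7.
252 hashes to 8; slot 8 is free -> place at 8.
286 hashes to 12; slot 12 is free -> place at 12.
967 hashes to 8; 8 taken -> place at 9.
934 hashes to 11; slot 11 is free -> place at 11.
444 hashes to 0; 0 taken -> place at 1.
406 hashes to 7; 7,8,9 taken -> place at 10.
Table: [652, 444, -, -, -, -, -, 952, 252, 967, 406, 934, 286]

4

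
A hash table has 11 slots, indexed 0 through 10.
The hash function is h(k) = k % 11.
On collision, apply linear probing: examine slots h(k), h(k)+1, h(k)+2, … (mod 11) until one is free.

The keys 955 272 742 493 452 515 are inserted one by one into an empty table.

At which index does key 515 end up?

0

955 hashes to 9; slot 9 is free → place at 9.
272 hashes to 8; slot 8 is free → place at 8.
742 hashes to 5; slot 5 is free → place at 5.
493 hashes to 9; 9 taken → place at 10.
452 hashes to 1; slot 1 is free → place at 1.
515 hashes to 9; 9,10 taken → place at 0.
Table: [515, 452, —, —, —, 742, —, —, 272, 955, 493]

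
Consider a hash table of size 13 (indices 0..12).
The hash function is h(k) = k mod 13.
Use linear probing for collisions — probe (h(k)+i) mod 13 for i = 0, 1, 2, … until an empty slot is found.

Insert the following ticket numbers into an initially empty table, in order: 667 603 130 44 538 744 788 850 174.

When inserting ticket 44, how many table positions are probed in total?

2

Insert 667: h=4, slot 4 empty => index 4.
Insert 603: h=5, slot 5 empty => index 5.
Insert 130: h=0, slot 0 empty => index 0.
Insert 44: h=5, slot 5 occupied => index 6.
Insert 538: h=5, slots 5,6 occupied => index 7.
Insert 744: h=3, slot 3 empty => index 3.
Insert 788: h=8, slot 8 empty => index 8.
Insert 850: h=5, slots 5,6,7,8 occupied => index 9.
Insert 174: h=5, slots 5,6,7,8,9 occupied => index 10.
Table: [130, —, —, 744, 667, 603, 44, 538, 788, 850, 174, —, —]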